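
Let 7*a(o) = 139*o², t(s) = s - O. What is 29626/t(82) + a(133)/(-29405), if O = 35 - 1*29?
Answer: 422228651/1117390 ≈ 377.87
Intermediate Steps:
O = 6 (O = 35 - 29 = 6)
t(s) = -6 + s (t(s) = s - 1*6 = s - 6 = -6 + s)
a(o) = 139*o²/7 (a(o) = (139*o²)/7 = 139*o²/7)
29626/t(82) + a(133)/(-29405) = 29626/(-6 + 82) + ((139/7)*133²)/(-29405) = 29626/76 + ((139/7)*17689)*(-1/29405) = 29626*(1/76) + 351253*(-1/29405) = 14813/38 - 351253/29405 = 422228651/1117390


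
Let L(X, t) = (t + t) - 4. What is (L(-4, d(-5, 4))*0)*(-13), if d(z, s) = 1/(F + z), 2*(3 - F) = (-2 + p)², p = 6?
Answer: 0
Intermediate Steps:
F = -5 (F = 3 - (-2 + 6)²/2 = 3 - ½*4² = 3 - ½*16 = 3 - 8 = -5)
d(z, s) = 1/(-5 + z)
L(X, t) = -4 + 2*t (L(X, t) = 2*t - 4 = -4 + 2*t)
(L(-4, d(-5, 4))*0)*(-13) = ((-4 + 2/(-5 - 5))*0)*(-13) = ((-4 + 2/(-10))*0)*(-13) = ((-4 + 2*(-⅒))*0)*(-13) = ((-4 - ⅕)*0)*(-13) = -21/5*0*(-13) = 0*(-13) = 0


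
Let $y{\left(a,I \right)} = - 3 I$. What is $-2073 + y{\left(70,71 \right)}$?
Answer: $-2286$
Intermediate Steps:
$-2073 + y{\left(70,71 \right)} = -2073 - 213 = -2286$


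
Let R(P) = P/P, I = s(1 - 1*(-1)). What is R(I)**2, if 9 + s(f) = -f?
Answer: 1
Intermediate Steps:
s(f) = -9 - f
I = -11 (I = -9 - (1 - 1*(-1)) = -9 - (1 + 1) = -9 - 1*2 = -9 - 2 = -11)
R(P) = 1
R(I)**2 = 1**2 = 1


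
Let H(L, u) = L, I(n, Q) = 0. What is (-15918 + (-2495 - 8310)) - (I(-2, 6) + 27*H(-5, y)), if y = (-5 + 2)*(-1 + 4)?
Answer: -26588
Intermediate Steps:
y = -9 (y = -3*3 = -9)
(-15918 + (-2495 - 8310)) - (I(-2, 6) + 27*H(-5, y)) = (-15918 + (-2495 - 8310)) - (0 + 27*(-5)) = (-15918 - 10805) - (0 - 135) = -26723 - 1*(-135) = -26723 + 135 = -26588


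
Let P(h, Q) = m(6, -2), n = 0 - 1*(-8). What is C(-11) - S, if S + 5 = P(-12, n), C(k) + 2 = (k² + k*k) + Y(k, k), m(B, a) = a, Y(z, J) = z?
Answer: 236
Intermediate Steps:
C(k) = -2 + k + 2*k² (C(k) = -2 + ((k² + k*k) + k) = -2 + ((k² + k²) + k) = -2 + (2*k² + k) = -2 + (k + 2*k²) = -2 + k + 2*k²)
n = 8 (n = 0 + 8 = 8)
P(h, Q) = -2
S = -7 (S = -5 - 2 = -7)
C(-11) - S = (-2 - 11 + 2*(-11)²) - 1*(-7) = (-2 - 11 + 2*121) + 7 = (-2 - 11 + 242) + 7 = 229 + 7 = 236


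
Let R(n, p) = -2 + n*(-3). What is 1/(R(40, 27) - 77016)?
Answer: -1/77138 ≈ -1.2964e-5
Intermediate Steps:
R(n, p) = -2 - 3*n
1/(R(40, 27) - 77016) = 1/((-2 - 3*40) - 77016) = 1/((-2 - 120) - 77016) = 1/(-122 - 77016) = 1/(-77138) = -1/77138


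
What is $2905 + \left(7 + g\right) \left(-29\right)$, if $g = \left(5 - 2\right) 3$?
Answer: $2441$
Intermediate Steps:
$g = 9$ ($g = 3 \cdot 3 = 9$)
$2905 + \left(7 + g\right) \left(-29\right) = 2905 + \left(7 + 9\right) \left(-29\right) = 2905 + 16 \left(-29\right) = 2905 - 464 = 2441$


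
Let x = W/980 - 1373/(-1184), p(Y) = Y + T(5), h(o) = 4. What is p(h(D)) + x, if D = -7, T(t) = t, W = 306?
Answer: 3037681/290080 ≈ 10.472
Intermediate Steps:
p(Y) = 5 + Y (p(Y) = Y + 5 = 5 + Y)
x = 426961/290080 (x = 306/980 - 1373/(-1184) = 306*(1/980) - 1373*(-1/1184) = 153/490 + 1373/1184 = 426961/290080 ≈ 1.4719)
p(h(D)) + x = (5 + 4) + 426961/290080 = 9 + 426961/290080 = 3037681/290080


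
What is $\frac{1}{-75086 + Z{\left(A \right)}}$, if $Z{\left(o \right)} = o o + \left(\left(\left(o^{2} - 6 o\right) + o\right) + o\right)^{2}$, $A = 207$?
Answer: $\frac{1}{1765732204} \approx 5.6634 \cdot 10^{-10}$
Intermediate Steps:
$Z{\left(o \right)} = o^{2} + \left(o^{2} - 4 o\right)^{2}$ ($Z{\left(o \right)} = o^{2} + \left(\left(o^{2} - 5 o\right) + o\right)^{2} = o^{2} + \left(o^{2} - 4 o\right)^{2}$)
$\frac{1}{-75086 + Z{\left(A \right)}} = \frac{1}{-75086 + 207^{2} \left(1 + \left(-4 + 207\right)^{2}\right)} = \frac{1}{-75086 + 42849 \left(1 + 203^{2}\right)} = \frac{1}{-75086 + 42849 \left(1 + 41209\right)} = \frac{1}{-75086 + 42849 \cdot 41210} = \frac{1}{-75086 + 1765807290} = \frac{1}{1765732204}$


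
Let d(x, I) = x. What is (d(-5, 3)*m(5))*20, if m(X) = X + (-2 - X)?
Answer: 200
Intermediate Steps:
m(X) = -2
(d(-5, 3)*m(5))*20 = -5*(-2)*20 = 10*20 = 200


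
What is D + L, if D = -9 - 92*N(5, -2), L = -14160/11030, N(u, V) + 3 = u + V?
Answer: -11343/1103 ≈ -10.284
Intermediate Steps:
N(u, V) = -3 + V + u (N(u, V) = -3 + (u + V) = -3 + (V + u) = -3 + V + u)
L = -1416/1103 (L = -14160*1/11030 = -1416/1103 ≈ -1.2838)
D = -9 (D = -9 - 92*(-3 - 2 + 5) = -9 - 92*0 = -9 + 0 = -9)
D + L = -9 - 1416/1103 = -11343/1103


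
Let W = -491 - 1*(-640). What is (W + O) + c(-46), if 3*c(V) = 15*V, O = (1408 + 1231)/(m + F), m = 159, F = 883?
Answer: -81763/1042 ≈ -78.467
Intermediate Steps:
W = 149 (W = -491 + 640 = 149)
O = 2639/1042 (O = (1408 + 1231)/(159 + 883) = 2639/1042 ≈ 2.5326)
c(V) = 5*V (c(V) = (15*V)/3 = 5*V)
(W + O) + c(-46) = (149 + 2639/1042) + 5*(-46) = 157897/1042 - 230 = -81763/1042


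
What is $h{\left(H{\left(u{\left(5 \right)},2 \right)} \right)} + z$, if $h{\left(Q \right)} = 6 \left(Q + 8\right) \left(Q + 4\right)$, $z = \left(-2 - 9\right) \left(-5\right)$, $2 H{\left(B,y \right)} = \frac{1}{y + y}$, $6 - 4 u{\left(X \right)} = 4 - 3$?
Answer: $\frac{8195}{32} \approx 256.09$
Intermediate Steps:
$u{\left(X \right)} = \frac{5}{4}$ ($u{\left(X \right)} = \frac{3}{2} - \frac{4 - 3}{4} = \frac{3}{2} - \frac{1}{4} = \frac{5}{4}$)
$H{\left(B,y \right)} = \frac{1}{4 y}$ ($H{\left(B,y \right)} = \frac{1}{2 \left(y + y\right)} = \frac{1}{2 \cdot 2 y} = \frac{\frac{1}{2} \frac{1}{y}}{2} = \frac{1}{4 y}$)
$z = 55$ ($z = \left(-11\right) \left(-5\right) = 55$)
$h{\left(Q \right)} = 6 \left(4 + Q\right) \left(8 + Q\right)$ ($h{\left(Q \right)} = 6 \left(8 + Q\right) \left(4 + Q\right) = 6 \left(4 + Q\right) \left(8 + Q\right)$)
$h{\left(H{\left(u{\left(5 \right)},2 \right)} \right)} + z = \left(192 + 6 \left(\frac{1}{4 \cdot 2}\right)^{2} + 72 \frac{1}{4 \cdot 2}\right) + 55 = \left(192 + 6 \left(\frac{1}{4} \cdot \frac{1}{2}\right)^{2} + 72 \cdot \frac{1}{4} \cdot \frac{1}{2}\right) + 55 = \left(192 + \frac{6}{64} + 72 \cdot \frac{1}{8}\right) + 55 = \left(192 + 6 \cdot \frac{1}{64} + 9\right) + 55 = \left(192 + \frac{3}{32} + 9\right) + 55 = \frac{6435}{32} + 55 = \frac{8195}{32}$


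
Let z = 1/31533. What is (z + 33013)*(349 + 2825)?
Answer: 47885950780/457 ≈ 1.0478e+8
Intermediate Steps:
z = 1/31533 ≈ 3.1713e-5
(z + 33013)*(349 + 2825) = (1/31533 + 33013)*(349 + 2825) = (1040998930/31533)*3174 = 47885950780/457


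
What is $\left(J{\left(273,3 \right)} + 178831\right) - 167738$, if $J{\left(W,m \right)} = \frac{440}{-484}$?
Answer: $\frac{122013}{11} \approx 11092.0$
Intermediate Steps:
$J{\left(W,m \right)} = - \frac{10}{11}$ ($J{\left(W,m \right)} = 440 \left(- \frac{1}{484}\right) = - \frac{10}{11}$)
$\left(J{\left(273,3 \right)} + 178831\right) - 167738 = \left(- \frac{10}{11} + 178831\right) - 167738 = \frac{1967131}{11} - 167738 = \frac{122013}{11}$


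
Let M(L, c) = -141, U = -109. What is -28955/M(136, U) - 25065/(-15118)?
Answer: 441275855/2131638 ≈ 207.01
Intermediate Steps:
-28955/M(136, U) - 25065/(-15118) = -28955/(-141) - 25065/(-15118) = -28955*(-1/141) - 25065*(-1/15118) = 28955/141 + 25065/15118 = 441275855/2131638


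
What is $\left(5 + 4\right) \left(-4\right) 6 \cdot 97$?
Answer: $-20952$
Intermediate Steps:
$\left(5 + 4\right) \left(-4\right) 6 \cdot 97 = 9 \left(-4\right) 6 \cdot 97 = \left(-36\right) 6 \cdot 97 = \left(-216\right) 97 = -20952$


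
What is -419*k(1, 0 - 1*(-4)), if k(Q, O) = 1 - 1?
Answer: 0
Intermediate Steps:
k(Q, O) = 0
-419*k(1, 0 - 1*(-4)) = -419*0 = 0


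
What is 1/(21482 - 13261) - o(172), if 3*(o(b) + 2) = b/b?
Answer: 41108/24663 ≈ 1.6668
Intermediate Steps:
o(b) = -5/3 (o(b) = -2 + (b/b)/3 = -2 + (1/3)*1 = -2 + 1/3 = -5/3)
1/(21482 - 13261) - o(172) = 1/(21482 - 13261) - 1*(-5/3) = 1/8221 + 5/3 = 41108/24663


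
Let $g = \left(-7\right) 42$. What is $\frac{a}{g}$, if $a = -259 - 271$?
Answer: $\frac{265}{147} \approx 1.8027$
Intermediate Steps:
$g = -294$
$a = -530$
$\frac{a}{g} = - \frac{530}{-294} = \left(-530\right) \left(- \frac{1}{294}\right) = \frac{265}{147}$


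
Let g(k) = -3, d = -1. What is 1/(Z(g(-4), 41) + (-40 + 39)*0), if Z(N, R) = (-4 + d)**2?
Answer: 1/25 ≈ 0.040000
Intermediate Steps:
Z(N, R) = 25 (Z(N, R) = (-4 - 1)**2 = (-5)**2 = 25)
1/(Z(g(-4), 41) + (-40 + 39)*0) = 1/(25 + (-40 + 39)*0) = 1/(25 - 1*0) = 1/(25 + 0) = 1/25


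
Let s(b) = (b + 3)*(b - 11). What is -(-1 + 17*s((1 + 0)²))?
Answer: 681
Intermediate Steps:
s(b) = (-11 + b)*(3 + b) (s(b) = (3 + b)*(-11 + b) = (-11 + b)*(3 + b))
-(-1 + 17*s((1 + 0)²)) = -(-1 + 17*(-33 + ((1 + 0)²)² - 8*(1 + 0)²)) = -(-1 + 17*(-33 + (1²)² - 8*1²)) = -(-1 + 17*(-33 + 1² - 8*1)) = -(-1 + 17*(-33 + 1 - 8)) = -(-1 + 17*(-40)) = -(-1 - 680) = -1*(-681) = 681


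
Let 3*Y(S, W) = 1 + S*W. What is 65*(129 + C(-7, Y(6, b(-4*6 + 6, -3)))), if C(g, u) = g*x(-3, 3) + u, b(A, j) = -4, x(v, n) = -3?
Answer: 27755/3 ≈ 9251.7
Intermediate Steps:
Y(S, W) = ⅓ + S*W/3 (Y(S, W) = (1 + S*W)/3 = ⅓ + S*W/3)
C(g, u) = u - 3*g (C(g, u) = g*(-3) + u = -3*g + u = u - 3*g)
65*(129 + C(-7, Y(6, b(-4*6 + 6, -3)))) = 65*(129 + ((⅓ + (⅓)*6*(-4)) - 3*(-7))) = 65*(129 + ((⅓ - 8) + 21)) = 65*(129 + (-23/3 + 21)) = 65*(129 + 40/3) = 65*(427/3) = 27755/3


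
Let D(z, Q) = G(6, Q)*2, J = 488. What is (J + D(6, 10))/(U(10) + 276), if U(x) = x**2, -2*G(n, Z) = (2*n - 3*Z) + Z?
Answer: 62/47 ≈ 1.3191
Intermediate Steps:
G(n, Z) = Z - n (G(n, Z) = -((2*n - 3*Z) + Z)/2 = -((-3*Z + 2*n) + Z)/2 = -(-2*Z + 2*n)/2 = Z - n)
D(z, Q) = -12 + 2*Q (D(z, Q) = (Q - 1*6)*2 = (Q - 6)*2 = (-6 + Q)*2 = -12 + 2*Q)
(J + D(6, 10))/(U(10) + 276) = (488 + (-12 + 2*10))/(10**2 + 276) = (488 + (-12 + 20))/(100 + 276) = (488 + 8)/376 = 496*(1/376) = 62/47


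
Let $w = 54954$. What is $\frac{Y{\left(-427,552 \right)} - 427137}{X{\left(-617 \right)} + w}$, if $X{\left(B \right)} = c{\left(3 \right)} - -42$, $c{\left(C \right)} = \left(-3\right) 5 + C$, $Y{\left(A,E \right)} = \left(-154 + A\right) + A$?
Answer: $- \frac{142715}{18328} \approx -7.7867$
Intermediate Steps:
$Y{\left(A,E \right)} = -154 + 2 A$
$c{\left(C \right)} = -15 + C$
$X{\left(B \right)} = 30$ ($X{\left(B \right)} = \left(-15 + 3\right) - -42 = -12 + 42 = 30$)
$\frac{Y{\left(-427,552 \right)} - 427137}{X{\left(-617 \right)} + w} = \frac{\left(-154 + 2 \left(-427\right)\right) - 427137}{30 + 54954} = \frac{\left(-154 - 854\right) - 427137}{54984} = \left(-1008 - 427137\right) \frac{1}{54984} = \left(-428145\right) \frac{1}{54984} = - \frac{142715}{18328}$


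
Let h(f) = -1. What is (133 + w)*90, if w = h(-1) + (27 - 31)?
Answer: 11520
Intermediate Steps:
w = -5 (w = -1 + (27 - 31) = -1 - 4 = -5)
(133 + w)*90 = (133 - 5)*90 = 128*90 = 11520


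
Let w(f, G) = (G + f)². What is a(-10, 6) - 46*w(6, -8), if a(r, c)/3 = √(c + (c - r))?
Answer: -184 + 3*√22 ≈ -169.93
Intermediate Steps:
a(r, c) = 3*√(-r + 2*c) (a(r, c) = 3*√(c + (c - r)) = 3*√(-r + 2*c))
a(-10, 6) - 46*w(6, -8) = 3*√(-1*(-10) + 2*6) - 46*(-8 + 6)² = 3*√(10 + 12) - 46*(-2)² = 3*√22 - 46*4 = 3*√22 - 184 = -184 + 3*√22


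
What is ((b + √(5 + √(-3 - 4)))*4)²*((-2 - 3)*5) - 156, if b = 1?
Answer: -156 - 400*(1 + √(5 + I*√7))² ≈ -4402.7 - 1516.8*I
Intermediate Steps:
((b + √(5 + √(-3 - 4)))*4)²*((-2 - 3)*5) - 156 = ((1 + √(5 + √(-3 - 4)))*4)²*((-2 - 3)*5) - 156 = ((1 + √(5 + √(-7)))*4)²*(-5*5) - 156 = ((1 + √(5 + I*√7))*4)²*(-25) - 156 = (4 + 4*√(5 + I*√7))²*(-25) - 156 = -25*(4 + 4*√(5 + I*√7))² - 156 = -156 - 25*(4 + 4*√(5 + I*√7))²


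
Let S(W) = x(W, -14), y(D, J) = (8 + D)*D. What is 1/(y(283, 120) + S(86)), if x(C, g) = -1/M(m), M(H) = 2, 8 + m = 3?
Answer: 2/164705 ≈ 1.2143e-5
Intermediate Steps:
m = -5 (m = -8 + 3 = -5)
y(D, J) = D*(8 + D)
x(C, g) = -1/2
S(W) = -1/2
1/(y(283, 120) + S(86)) = 1/(283*(8 + 283) - 1/2) = 1/(283*291 - 1/2) = 1/(82353 - 1/2) = 1/(164705/2) = 2/164705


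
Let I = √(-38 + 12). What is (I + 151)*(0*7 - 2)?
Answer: -302 - 2*I*√26 ≈ -302.0 - 10.198*I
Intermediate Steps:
I = I*√26 (I = √(-26) = I*√26 ≈ 5.099*I)
(I + 151)*(0*7 - 2) = (I*√26 + 151)*(0*7 - 2) = (151 + I*√26)*(0 - 2) = (151 + I*√26)*(-2) = -302 - 2*I*√26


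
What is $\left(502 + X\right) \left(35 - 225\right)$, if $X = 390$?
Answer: $-169480$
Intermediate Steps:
$\left(502 + X\right) \left(35 - 225\right) = \left(502 + 390\right) \left(35 - 225\right) = 892 \left(-190\right) = -169480$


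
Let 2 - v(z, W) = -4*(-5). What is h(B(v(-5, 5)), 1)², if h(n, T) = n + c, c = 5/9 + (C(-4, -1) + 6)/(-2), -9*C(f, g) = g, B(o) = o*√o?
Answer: -23303/4 + 270*I*√2 ≈ -5825.8 + 381.84*I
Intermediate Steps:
v(z, W) = -18 (v(z, W) = 2 - (-4)*(-5) = 2 - 1*20 = 2 - 20 = -18)
B(o) = o^(3/2)
C(f, g) = -g/9
c = -5/2 (c = 5/9 + (-⅑*(-1) + 6)/(-2) = 5*(⅑) + (⅑ + 6)*(-½) = 5/9 + (55/9)*(-½) = 5/9 - 55/18 = -5/2 ≈ -2.5000)
h(n, T) = -5/2 + n (h(n, T) = n - 5/2 = -5/2 + n)
h(B(v(-5, 5)), 1)² = (-5/2 + (-18)^(3/2))² = (-5/2 - 54*I*√2)²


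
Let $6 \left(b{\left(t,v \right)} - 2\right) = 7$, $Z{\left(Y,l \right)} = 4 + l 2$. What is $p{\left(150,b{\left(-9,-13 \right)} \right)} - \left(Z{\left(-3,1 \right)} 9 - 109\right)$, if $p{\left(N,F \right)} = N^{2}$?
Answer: $22555$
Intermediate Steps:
$Z{\left(Y,l \right)} = 4 + 2 l$
$b{\left(t,v \right)} = \frac{19}{6}$ ($b{\left(t,v \right)} = 2 + \frac{1}{6} \cdot 7 = 2 + \frac{7}{6} = \frac{19}{6}$)
$p{\left(150,b{\left(-9,-13 \right)} \right)} - \left(Z{\left(-3,1 \right)} 9 - 109\right) = 150^{2} - \left(\left(4 + 2 \cdot 1\right) 9 - 109\right) = 22500 - \left(\left(4 + 2\right) 9 - 109\right) = 22500 - \left(6 \cdot 9 - 109\right) = 22500 - \left(54 - 109\right) = 22500 - -55 = 22500 + 55 = 22555$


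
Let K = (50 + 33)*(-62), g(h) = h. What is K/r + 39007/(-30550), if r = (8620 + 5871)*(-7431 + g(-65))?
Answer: -1059240016363/829619893700 ≈ -1.2768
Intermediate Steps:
K = -5146 (K = 83*(-62) = -5146)
r = -108624536 (r = (8620 + 5871)*(-7431 - 65) = 14491*(-7496) = -108624536)
K/r + 39007/(-30550) = -5146/(-108624536) + 39007/(-30550) = -5146*(-1/108624536) + 39007*(-1/30550) = 2573/54312268 - 39007/30550 = -1059240016363/829619893700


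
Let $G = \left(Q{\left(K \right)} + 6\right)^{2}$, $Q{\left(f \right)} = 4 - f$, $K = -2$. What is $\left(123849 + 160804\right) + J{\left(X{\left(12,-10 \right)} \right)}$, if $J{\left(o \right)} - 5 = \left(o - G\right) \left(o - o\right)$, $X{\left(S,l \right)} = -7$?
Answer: $284658$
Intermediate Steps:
$G = 144$ ($G = \left(\left(4 - -2\right) + 6\right)^{2} = \left(\left(4 + 2\right) + 6\right)^{2} = \left(6 + 6\right)^{2} = 12^{2} = 144$)
$J{\left(o \right)} = 5$ ($J{\left(o \right)} = 5 + \left(o - 144\right) \left(o - o\right) = 5 + \left(o - 144\right) 0 = 5 + \left(-144 + o\right) 0 = 5 + 0 = 5$)
$\left(123849 + 160804\right) + J{\left(X{\left(12,-10 \right)} \right)} = \left(123849 + 160804\right) + 5 = 284653 + 5 = 284658$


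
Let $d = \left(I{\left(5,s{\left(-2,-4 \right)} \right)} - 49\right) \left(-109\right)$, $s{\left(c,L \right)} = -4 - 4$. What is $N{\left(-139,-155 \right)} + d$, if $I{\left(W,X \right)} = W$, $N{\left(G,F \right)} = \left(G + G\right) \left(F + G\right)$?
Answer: $86528$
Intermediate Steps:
$s{\left(c,L \right)} = -8$ ($s{\left(c,L \right)} = -4 - 4 = -8$)
$N{\left(G,F \right)} = 2 G \left(F + G\right)$
$d = 4796$ ($d = \left(5 - 49\right) \left(-109\right) = \left(-44\right) \left(-109\right) = 4796$)
$N{\left(-139,-155 \right)} + d = 2 \left(-139\right) \left(-155 - 139\right) + 4796 = 2 \left(-139\right) \left(-294\right) + 4796 = 81732 + 4796 = 86528$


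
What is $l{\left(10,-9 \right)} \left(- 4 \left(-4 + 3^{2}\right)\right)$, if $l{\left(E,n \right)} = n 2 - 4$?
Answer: $440$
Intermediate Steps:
$l{\left(E,n \right)} = -4 + 2 n$ ($l{\left(E,n \right)} = 2 n - 4 = -4 + 2 n$)
$l{\left(10,-9 \right)} \left(- 4 \left(-4 + 3^{2}\right)\right) = \left(-4 + 2 \left(-9\right)\right) \left(- 4 \left(-4 + 3^{2}\right)\right) = \left(-4 - 18\right) \left(- 4 \left(-4 + 9\right)\right) = - 22 \left(\left(-4\right) 5\right) = \left(-22\right) \left(-20\right) = 440$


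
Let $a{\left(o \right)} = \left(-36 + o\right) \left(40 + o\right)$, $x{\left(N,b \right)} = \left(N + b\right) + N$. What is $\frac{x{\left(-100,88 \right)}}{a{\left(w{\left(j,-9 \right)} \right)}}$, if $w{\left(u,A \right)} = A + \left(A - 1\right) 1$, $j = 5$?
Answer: $\frac{16}{165} \approx 0.09697$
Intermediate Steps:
$w{\left(u,A \right)} = -1 + 2 A$ ($w{\left(u,A \right)} = A + \left(-1 + A\right) 1 = A + \left(-1 + A\right) = -1 + 2 A$)
$x{\left(N,b \right)} = b + 2 N$
$\frac{x{\left(-100,88 \right)}}{a{\left(w{\left(j,-9 \right)} \right)}} = \frac{88 + 2 \left(-100\right)}{-1440 + \left(-1 + 2 \left(-9\right)\right)^{2} + 4 \left(-1 + 2 \left(-9\right)\right)} = \frac{88 - 200}{-1440 + \left(-1 - 18\right)^{2} + 4 \left(-1 - 18\right)} = - \frac{112}{-1440 + \left(-19\right)^{2} + 4 \left(-19\right)} = - \frac{112}{-1440 + 361 - 76} = - \frac{112}{-1155} = \left(-112\right) \left(- \frac{1}{1155}\right) = \frac{16}{165}$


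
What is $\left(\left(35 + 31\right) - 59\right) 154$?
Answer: $1078$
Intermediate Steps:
$\left(\left(35 + 31\right) - 59\right) 154 = \left(66 - 59\right) 154 = 7 \cdot 154 = 1078$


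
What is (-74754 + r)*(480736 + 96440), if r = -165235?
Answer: -138515891064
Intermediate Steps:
(-74754 + r)*(480736 + 96440) = (-74754 - 165235)*(480736 + 96440) = -239989*577176 = -138515891064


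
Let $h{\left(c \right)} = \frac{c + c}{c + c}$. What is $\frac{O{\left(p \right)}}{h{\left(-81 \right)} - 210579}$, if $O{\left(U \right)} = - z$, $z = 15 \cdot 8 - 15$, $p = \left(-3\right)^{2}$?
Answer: $\frac{105}{210578} \approx 0.00049863$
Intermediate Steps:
$h{\left(c \right)} = 1$ ($h{\left(c \right)} = \frac{2 c}{2 c} = 2 c \frac{1}{2 c} = 1$)
$p = 9$
$z = 105$ ($z = 120 - 15 = 105$)
$O{\left(U \right)} = -105$ ($O{\left(U \right)} = \left(-1\right) 105 = -105$)
$\frac{O{\left(p \right)}}{h{\left(-81 \right)} - 210579} = - \frac{105}{1 - 210579} = - \frac{105}{-210578} = \left(-105\right) \left(- \frac{1}{210578}\right) = \frac{105}{210578}$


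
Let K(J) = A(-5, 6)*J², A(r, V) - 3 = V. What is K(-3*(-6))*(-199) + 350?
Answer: -579934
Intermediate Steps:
A(r, V) = 3 + V
K(J) = 9*J² (K(J) = (3 + 6)*J² = 9*J²)
K(-3*(-6))*(-199) + 350 = (9*(-3*(-6))²)*(-199) + 350 = (9*18²)*(-199) + 350 = (9*324)*(-199) + 350 = 2916*(-199) + 350 = -580284 + 350 = -579934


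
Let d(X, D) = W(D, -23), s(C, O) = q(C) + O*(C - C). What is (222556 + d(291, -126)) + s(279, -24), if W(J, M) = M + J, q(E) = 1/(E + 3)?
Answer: 62718775/282 ≈ 2.2241e+5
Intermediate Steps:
q(E) = 1/(3 + E)
W(J, M) = J + M
s(C, O) = 1/(3 + C) (s(C, O) = 1/(3 + C) + O*(C - C) = 1/(3 + C) + O*0 = 1/(3 + C) + 0 = 1/(3 + C))
d(X, D) = -23 + D (d(X, D) = D - 23 = -23 + D)
(222556 + d(291, -126)) + s(279, -24) = (222556 + (-23 - 126)) + 1/(3 + 279) = (222556 - 149) + 1/282 = 222407 + 1/282 = 62718775/282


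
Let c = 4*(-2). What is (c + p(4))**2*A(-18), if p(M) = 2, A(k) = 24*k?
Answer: -15552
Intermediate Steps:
c = -8
(c + p(4))**2*A(-18) = (-8 + 2)**2*(24*(-18)) = (-6)**2*(-432) = 36*(-432) = -15552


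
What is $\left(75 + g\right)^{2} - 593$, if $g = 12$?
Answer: $6976$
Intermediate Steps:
$\left(75 + g\right)^{2} - 593 = \left(75 + 12\right)^{2} - 593 = 87^{2} - 593 = 7569 - 593 = 6976$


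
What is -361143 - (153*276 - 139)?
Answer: -403232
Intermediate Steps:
-361143 - (153*276 - 139) = -361143 - (42228 - 139) = -361143 - 1*42089 = -361143 - 42089 = -403232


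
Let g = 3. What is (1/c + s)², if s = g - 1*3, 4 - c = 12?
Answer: 1/64 ≈ 0.015625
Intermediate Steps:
c = -8 (c = 4 - 1*12 = 4 - 12 = -8)
s = 0 (s = 3 - 1*3 = 3 - 3 = 0)
(1/c + s)² = (1/(-8) + 0)² = (-⅛ + 0)² = (-⅛)² = 1/64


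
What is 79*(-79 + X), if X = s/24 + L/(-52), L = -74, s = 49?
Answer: -1861793/312 ≈ -5967.3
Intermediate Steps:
X = 1081/312 (X = 49/24 - 74/(-52) = 49*(1/24) - 74*(-1/52) = 49/24 + 37/26 = 1081/312 ≈ 3.4647)
79*(-79 + X) = 79*(-79 + 1081/312) = 79*(-23567/312) = -1861793/312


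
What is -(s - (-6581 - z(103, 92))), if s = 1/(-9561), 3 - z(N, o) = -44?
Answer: -63370307/9561 ≈ -6628.0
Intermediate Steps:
z(N, o) = 47 (z(N, o) = 3 - 1*(-44) = 3 + 44 = 47)
s = -1/9561 ≈ -0.00010459
-(s - (-6581 - z(103, 92))) = -(-1/9561 - (-6581 - 1*47)) = -(-1/9561 - (-6581 - 47)) = -(-1/9561 - 1*(-6628)) = -(-1/9561 + 6628) = -1*63370307/9561 = -63370307/9561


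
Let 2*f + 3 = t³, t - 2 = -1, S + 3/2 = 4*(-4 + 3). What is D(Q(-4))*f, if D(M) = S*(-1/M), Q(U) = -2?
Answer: 11/4 ≈ 2.7500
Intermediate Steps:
S = -11/2 (S = -3/2 + 4*(-4 + 3) = -3/2 + 4*(-1) = -3/2 - 4 = -11/2 ≈ -5.5000)
t = 1 (t = 2 - 1 = 1)
D(M) = 11/(2*M) (D(M) = -(-11)/(2*M) = 11/(2*M))
f = -1 (f = -3/2 + (½)*1³ = -3/2 + (½)*1 = -3/2 + ½ = -1)
D(Q(-4))*f = ((11/2)/(-2))*(-1) = ((11/2)*(-½))*(-1) = -11/4*(-1) = 11/4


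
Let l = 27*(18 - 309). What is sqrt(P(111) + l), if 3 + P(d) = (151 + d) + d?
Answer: I*sqrt(7487) ≈ 86.527*I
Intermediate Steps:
P(d) = 148 + 2*d (P(d) = -3 + ((151 + d) + d) = -3 + (151 + 2*d) = 148 + 2*d)
l = -7857 (l = 27*(-291) = -7857)
sqrt(P(111) + l) = sqrt((148 + 2*111) - 7857) = sqrt((148 + 222) - 7857) = sqrt(370 - 7857) = sqrt(-7487) = I*sqrt(7487)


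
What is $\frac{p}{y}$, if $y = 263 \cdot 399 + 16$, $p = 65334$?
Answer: $\frac{65334}{104953} \approx 0.62251$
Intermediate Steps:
$y = 104953$ ($y = 104937 + 16 = 104953$)
$\frac{p}{y} = \frac{65334}{104953}$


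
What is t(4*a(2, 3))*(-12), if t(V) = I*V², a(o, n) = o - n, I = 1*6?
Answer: -1152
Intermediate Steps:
I = 6
t(V) = 6*V²
t(4*a(2, 3))*(-12) = (6*(4*(2 - 1*3))²)*(-12) = (6*(4*(2 - 3))²)*(-12) = (6*(4*(-1))²)*(-12) = (6*(-4)²)*(-12) = (6*16)*(-12) = 96*(-12) = -1152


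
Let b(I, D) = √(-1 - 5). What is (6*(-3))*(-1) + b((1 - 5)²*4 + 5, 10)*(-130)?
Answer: 18 - 130*I*√6 ≈ 18.0 - 318.43*I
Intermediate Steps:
b(I, D) = I*√6 (b(I, D) = √(-6) = I*√6)
(6*(-3))*(-1) + b((1 - 5)²*4 + 5, 10)*(-130) = (6*(-3))*(-1) + (I*√6)*(-130) = -18*(-1) - 130*I*√6 = 18 - 130*I*√6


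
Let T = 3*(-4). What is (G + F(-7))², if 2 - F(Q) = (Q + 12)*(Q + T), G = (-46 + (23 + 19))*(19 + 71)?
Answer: 69169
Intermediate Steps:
T = -12
G = -360 (G = (-46 + 42)*90 = -4*90 = -360)
F(Q) = 2 - (-12 + Q)*(12 + Q) (F(Q) = 2 - (Q + 12)*(Q - 12) = 2 - (12 + Q)*(-12 + Q) = 2 - (-12 + Q)*(12 + Q))
(G + F(-7))² = (-360 + (146 - 1*(-7)²))² = (-360 + (146 - 1*49))² = (-360 + (146 - 49))² = (-360 + 97)² = (-263)² = 69169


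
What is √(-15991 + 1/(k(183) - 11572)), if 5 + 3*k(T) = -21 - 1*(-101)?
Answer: I*√236903484074/3849 ≈ 126.46*I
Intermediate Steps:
k(T) = 25 (k(T) = -5/3 + (-21 - 1*(-101))/3 = -5/3 + (-21 + 101)/3 = -5/3 + (⅓)*80 = -5/3 + 80/3 = 25)
√(-15991 + 1/(k(183) - 11572)) = √(-15991 + 1/(25 - 11572)) = √(-15991 + 1/(-11547)) = √(-15991 - 1/11547) = √(-184648078/11547) = I*√236903484074/3849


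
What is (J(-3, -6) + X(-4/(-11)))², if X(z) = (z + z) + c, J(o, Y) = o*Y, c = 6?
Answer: 73984/121 ≈ 611.44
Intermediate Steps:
J(o, Y) = Y*o
X(z) = 6 + 2*z (X(z) = (z + z) + 6 = 2*z + 6 = 6 + 2*z)
(J(-3, -6) + X(-4/(-11)))² = (-6*(-3) + (6 + 2*(-4/(-11))))² = (18 + (6 + 2*(-4*(-1/11))))² = (18 + (6 + 2*(4/11)))² = (18 + (6 + 8/11))² = (18 + 74/11)² = (272/11)² = 73984/121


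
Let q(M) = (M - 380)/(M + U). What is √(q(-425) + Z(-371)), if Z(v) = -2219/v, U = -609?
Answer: √20301017286/54802 ≈ 2.5999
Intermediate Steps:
q(M) = (-380 + M)/(-609 + M) (q(M) = (M - 380)/(M - 609) = (-380 + M)/(-609 + M))
√(q(-425) + Z(-371)) = √((-380 - 425)/(-609 - 425) - 2219/(-371)) = √(-805/(-1034) - 2219*(-1/371)) = √(-1/1034*(-805) + 317/53) = √(805/1034 + 317/53) = √(370443/54802) = √20301017286/54802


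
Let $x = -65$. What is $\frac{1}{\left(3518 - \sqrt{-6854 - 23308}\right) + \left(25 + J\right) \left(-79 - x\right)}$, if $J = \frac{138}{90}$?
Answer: $\frac{353985}{1117218827} + \frac{225 i \sqrt{30162}}{2234437654} \approx 0.00031684 + 1.7488 \cdot 10^{-5} i$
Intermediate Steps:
$J = \frac{23}{15}$ ($J = 138 \cdot \frac{1}{90} = \frac{23}{15} \approx 1.5333$)
$\frac{1}{\left(3518 - \sqrt{-6854 - 23308}\right) + \left(25 + J\right) \left(-79 - x\right)} = \frac{1}{\left(3518 - \sqrt{-6854 - 23308}\right) + \left(25 + \frac{23}{15}\right) \left(-79 - -65\right)} = \frac{1}{\left(3518 - \sqrt{-30162}\right) + \frac{398 \left(-79 + 65\right)}{15}} = \frac{1}{\left(3518 - i \sqrt{30162}\right) + \frac{398}{15} \left(-14\right)} = \frac{1}{\left(3518 - i \sqrt{30162}\right) - \frac{5572}{15}} = \frac{1}{\frac{47198}{15} - i \sqrt{30162}}$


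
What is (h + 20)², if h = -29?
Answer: 81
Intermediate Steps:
(h + 20)² = (-29 + 20)² = (-9)² = 81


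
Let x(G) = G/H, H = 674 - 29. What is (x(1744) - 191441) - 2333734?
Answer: -1628736131/645 ≈ -2.5252e+6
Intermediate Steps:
H = 645
x(G) = G/645
(x(1744) - 191441) - 2333734 = ((1/645)*1744 - 191441) - 2333734 = (1744/645 - 191441) - 2333734 = -123477701/645 - 2333734 = -1628736131/645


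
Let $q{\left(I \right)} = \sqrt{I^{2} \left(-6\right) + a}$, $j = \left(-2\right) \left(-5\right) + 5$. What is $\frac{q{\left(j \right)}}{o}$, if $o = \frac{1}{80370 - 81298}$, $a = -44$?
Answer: $- 928 i \sqrt{1394} \approx - 34648.0 i$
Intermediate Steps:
$j = 15$ ($j = 10 + 5 = 15$)
$o = - \frac{1}{928}$ ($o = \frac{1}{-928} = - \frac{1}{928} \approx -0.0010776$)
$q{\left(I \right)} = \sqrt{-44 - 6 I^{2}}$ ($q{\left(I \right)} = \sqrt{I^{2} \left(-6\right) - 44} = \sqrt{- 6 I^{2} - 44} = \sqrt{-44 - 6 I^{2}}$)
$\frac{q{\left(j \right)}}{o} = \frac{\sqrt{-44 - 6 \cdot 15^{2}}}{- \frac{1}{928}} = \sqrt{-44 - 1350} \left(-928\right) = \sqrt{-1394} \left(-928\right) = i \sqrt{1394} \left(-928\right) = - 928 i \sqrt{1394}$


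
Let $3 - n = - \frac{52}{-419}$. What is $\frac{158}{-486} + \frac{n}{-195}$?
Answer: $- \frac{449834}{1323621} \approx -0.33985$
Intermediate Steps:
$n = \frac{1205}{419}$ ($n = 3 - - \frac{52}{-419} = 3 - \left(-52\right) \left(- \frac{1}{419}\right) = 3 - \frac{52}{419} = \frac{1205}{419} \approx 2.8759$)
$\frac{158}{-486} + \frac{n}{-195} = \frac{158}{-486} + \frac{1205}{419 \left(-195\right)} = 158 \left(- \frac{1}{486}\right) + \frac{1205}{419} \left(- \frac{1}{195}\right) = - \frac{79}{243} - \frac{241}{16341} = - \frac{449834}{1323621}$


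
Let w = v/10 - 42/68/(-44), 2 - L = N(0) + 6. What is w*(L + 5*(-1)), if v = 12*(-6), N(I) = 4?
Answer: 698763/7480 ≈ 93.417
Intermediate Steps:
v = -72
L = -8 (L = 2 - (4 + 6) = 2 - 1*10 = 2 - 10 = -8)
w = -53751/7480 (w = -72/10 - 42/68/(-44) = -72*⅒ - 42*1/68*(-1/44) = -36/5 - 21/34*(-1/44) = -36/5 + 21/1496 = -53751/7480 ≈ -7.1860)
w*(L + 5*(-1)) = -53751*(-8 + 5*(-1))/7480 = -53751*(-8 - 5)/7480 = -53751/7480*(-13) = 698763/7480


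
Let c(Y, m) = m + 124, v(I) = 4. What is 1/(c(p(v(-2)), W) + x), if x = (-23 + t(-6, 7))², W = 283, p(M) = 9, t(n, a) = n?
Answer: 1/1248 ≈ 0.00080128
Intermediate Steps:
c(Y, m) = 124 + m
x = 841 (x = (-23 - 6)² = (-29)² = 841)
1/(c(p(v(-2)), W) + x) = 1/((124 + 283) + 841) = 1/(407 + 841) = 1/1248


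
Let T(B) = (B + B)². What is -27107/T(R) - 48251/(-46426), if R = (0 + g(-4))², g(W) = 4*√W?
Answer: -233962599/380321792 ≈ -0.61517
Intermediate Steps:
R = -64 (R = (0 + 4*√(-4))² = (0 + 4*(2*I))² = (0 + 8*I)² = (8*I)² = -64)
T(B) = 4*B² (T(B) = (2*B)² = 4*B²)
-27107/T(R) - 48251/(-46426) = -27107/(4*(-64)²) - 48251/(-46426) = -27107/(4*4096) - 48251*(-1/46426) = -27107/16384 + 48251/46426 = -233962599/380321792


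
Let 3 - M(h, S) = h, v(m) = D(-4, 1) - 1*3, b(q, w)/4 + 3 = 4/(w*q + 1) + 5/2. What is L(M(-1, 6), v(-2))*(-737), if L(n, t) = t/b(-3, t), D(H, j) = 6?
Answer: 2211/4 ≈ 552.75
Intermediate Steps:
b(q, w) = -2 + 16/(1 + q*w) (b(q, w) = -12 + 4*(4/(w*q + 1) + 5/2) = -12 + 4*(4/(q*w + 1) + 5*(1/2)) = -12 + 4*(4/(1 + q*w) + 5/2) = -12 + 4*(5/2 + 4/(1 + q*w)) = -12 + (10 + 16/(1 + q*w)) = -2 + 16/(1 + q*w))
v(m) = 3 (v(m) = 6 - 1*3 = 6 - 3 = 3)
M(h, S) = 3 - h
L(n, t) = t*(1 - 3*t)/(2*(7 + 3*t)) (L(n, t) = t/((2*(7 - 1*(-3)*t)/(1 - 3*t))) = t/((2*(7 + 3*t)/(1 - 3*t))) = t*((1 - 3*t)/(2*(7 + 3*t))) = t*(1 - 3*t)/(2*(7 + 3*t)))
L(M(-1, 6), v(-2))*(-737) = ((1/2)*3*(1 - 3*3)/(7 + 3*3))*(-737) = ((1/2)*3*(1 - 9)/(7 + 9))*(-737) = ((1/2)*3*(-8)/16)*(-737) = ((1/2)*3*(1/16)*(-8))*(-737) = -3/4*(-737) = 2211/4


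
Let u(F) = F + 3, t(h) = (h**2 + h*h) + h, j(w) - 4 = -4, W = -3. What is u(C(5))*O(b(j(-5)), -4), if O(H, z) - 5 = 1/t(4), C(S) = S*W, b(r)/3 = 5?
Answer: -181/3 ≈ -60.333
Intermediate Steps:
j(w) = 0 (j(w) = 4 - 4 = 0)
b(r) = 15 (b(r) = 3*5 = 15)
t(h) = h + 2*h**2 (t(h) = (h**2 + h**2) + h = 2*h**2 + h = h + 2*h**2)
C(S) = -3*S (C(S) = S*(-3) = -3*S)
O(H, z) = 181/36 (O(H, z) = 5 + 1/(4*(1 + 2*4)) = 5 + 1/(4*(1 + 8)) = 5 + 1/(4*9) = 5 + 1/36 = 181/36)
u(F) = 3 + F
u(C(5))*O(b(j(-5)), -4) = (3 - 3*5)*(181/36) = (3 - 15)*(181/36) = -12*181/36 = -181/3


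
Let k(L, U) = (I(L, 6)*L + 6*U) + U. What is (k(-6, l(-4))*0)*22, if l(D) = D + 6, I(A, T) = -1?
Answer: 0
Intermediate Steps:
l(D) = 6 + D
k(L, U) = -L + 7*U (k(L, U) = (-L + 6*U) + U = -L + 7*U)
(k(-6, l(-4))*0)*22 = ((-1*(-6) + 7*(6 - 4))*0)*22 = ((6 + 7*2)*0)*22 = ((6 + 14)*0)*22 = (20*0)*22 = 0*22 = 0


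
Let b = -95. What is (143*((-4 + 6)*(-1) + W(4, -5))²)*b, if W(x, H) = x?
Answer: -54340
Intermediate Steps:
(143*((-4 + 6)*(-1) + W(4, -5))²)*b = (143*((-4 + 6)*(-1) + 4)²)*(-95) = (143*(2*(-1) + 4)²)*(-95) = (143*(-2 + 4)²)*(-95) = (143*2²)*(-95) = (143*4)*(-95) = 572*(-95) = -54340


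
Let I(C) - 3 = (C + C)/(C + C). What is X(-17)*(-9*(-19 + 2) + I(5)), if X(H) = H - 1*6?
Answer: -3611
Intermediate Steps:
I(C) = 4 (I(C) = 3 + (C + C)/(C + C) = 3 + (2*C)/((2*C)) = 3 + (2*C)*(1/(2*C)) = 3 + 1 = 4)
X(H) = -6 + H (X(H) = H - 6 = -6 + H)
X(-17)*(-9*(-19 + 2) + I(5)) = (-6 - 17)*(-9*(-19 + 2) + 4) = -23*(-9*(-17) + 4) = -23*(153 + 4) = -23*157 = -3611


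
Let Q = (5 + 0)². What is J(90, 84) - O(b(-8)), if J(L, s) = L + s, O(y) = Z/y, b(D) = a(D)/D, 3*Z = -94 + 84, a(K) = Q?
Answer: 2594/15 ≈ 172.93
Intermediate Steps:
Q = 25 (Q = 5² = 25)
a(K) = 25
Z = -10/3 (Z = (-94 + 84)/3 = (⅓)*(-10) = -10/3 ≈ -3.3333)
b(D) = 25/D
O(y) = -10/(3*y)
J(90, 84) - O(b(-8)) = (90 + 84) - (-10)/(3*(25/(-8))) = 174 - (-10)/(3*(25*(-⅛))) = 174 - (-10)/(3*(-25/8)) = 174 - (-10)*(-8)/(3*25) = 174 - 1*16/15 = 174 - 16/15 = 2594/15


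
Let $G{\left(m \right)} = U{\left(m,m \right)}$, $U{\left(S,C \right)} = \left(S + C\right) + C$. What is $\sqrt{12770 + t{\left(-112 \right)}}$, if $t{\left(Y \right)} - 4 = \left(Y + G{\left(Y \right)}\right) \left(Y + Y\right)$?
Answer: $\sqrt{113126} \approx 336.34$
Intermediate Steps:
$U{\left(S,C \right)} = S + 2 C$ ($U{\left(S,C \right)} = \left(C + S\right) + C = S + 2 C$)
$G{\left(m \right)} = 3 m$ ($G{\left(m \right)} = m + 2 m = 3 m$)
$t{\left(Y \right)} = 4 + 8 Y^{2}$ ($t{\left(Y \right)} = 4 + \left(Y + 3 Y\right) \left(Y + Y\right) = 4 + 4 Y 2 Y = 4 + 8 Y^{2}$)
$\sqrt{12770 + t{\left(-112 \right)}} = \sqrt{12770 + \left(4 + 8 \left(-112\right)^{2}\right)} = \sqrt{12770 + \left(4 + 8 \cdot 12544\right)} = \sqrt{12770 + \left(4 + 100352\right)} = \sqrt{12770 + 100356} = \sqrt{113126}$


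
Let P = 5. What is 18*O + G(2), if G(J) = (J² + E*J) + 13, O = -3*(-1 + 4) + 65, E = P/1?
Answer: 1035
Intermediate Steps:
E = 5 (E = 5/1 = 5*1 = 5)
O = 56 (O = -3*3 + 65 = -9 + 65 = 56)
G(J) = 13 + J² + 5*J (G(J) = (J² + 5*J) + 13 = 13 + J² + 5*J)
18*O + G(2) = 18*56 + (13 + 2² + 5*2) = 1008 + (13 + 4 + 10) = 1008 + 27 = 1035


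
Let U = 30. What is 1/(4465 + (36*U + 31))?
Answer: 1/5576 ≈ 0.00017934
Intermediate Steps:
1/(4465 + (36*U + 31)) = 1/(4465 + (36*30 + 31)) = 1/(4465 + (1080 + 31)) = 1/(4465 + 1111) = 1/5576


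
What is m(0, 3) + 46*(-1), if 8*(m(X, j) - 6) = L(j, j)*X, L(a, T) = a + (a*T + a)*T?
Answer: -40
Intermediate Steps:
L(a, T) = a + T*(a + T*a) (L(a, T) = a + (T*a + a)*T = a + (a + T*a)*T = a + T*(a + T*a))
m(X, j) = 6 + X*j*(1 + j + j**2)/8 (m(X, j) = 6 + ((j*(1 + j + j**2))*X)/8 = 6 + (X*j*(1 + j + j**2))/8 = 6 + X*j*(1 + j + j**2)/8)
m(0, 3) + 46*(-1) = (6 + (1/8)*0*3*(1 + 3 + 3**2)) + 46*(-1) = (6 + (1/8)*0*3*(1 + 3 + 9)) - 46 = (6 + (1/8)*0*3*13) - 46 = (6 + 0) - 46 = 6 - 46 = -40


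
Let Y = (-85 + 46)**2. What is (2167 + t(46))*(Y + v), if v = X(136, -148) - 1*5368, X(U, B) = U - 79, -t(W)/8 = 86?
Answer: -5605410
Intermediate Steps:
t(W) = -688 (t(W) = -8*86 = -688)
Y = 1521 (Y = (-39)**2 = 1521)
X(U, B) = -79 + U
v = -5311 (v = (-79 + 136) - 1*5368 = 57 - 5368 = -5311)
(2167 + t(46))*(Y + v) = (2167 - 688)*(1521 - 5311) = 1479*(-3790) = -5605410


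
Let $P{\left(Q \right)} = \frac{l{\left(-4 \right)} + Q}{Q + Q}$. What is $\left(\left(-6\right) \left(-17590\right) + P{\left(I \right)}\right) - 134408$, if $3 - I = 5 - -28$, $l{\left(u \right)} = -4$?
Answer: $- \frac{866023}{30} \approx -28867.0$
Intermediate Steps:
$I = -30$ ($I = 3 - \left(5 - -28\right) = 3 - \left(5 + 28\right) = 3 - 33 = -30$)
$P{\left(Q \right)} = \frac{-4 + Q}{2 Q}$ ($P{\left(Q \right)} = \frac{-4 + Q}{Q + Q} = \frac{-4 + Q}{2 Q}$)
$\left(\left(-6\right) \left(-17590\right) + P{\left(I \right)}\right) - 134408 = \left(\left(-6\right) \left(-17590\right) + \frac{-4 - 30}{2 \left(-30\right)}\right) - 134408 = \left(105540 + \frac{1}{2} \left(- \frac{1}{30}\right) \left(-34\right)\right) - 134408 = \left(105540 + \frac{17}{30}\right) - 134408 = \frac{3166217}{30} - 134408 = - \frac{866023}{30}$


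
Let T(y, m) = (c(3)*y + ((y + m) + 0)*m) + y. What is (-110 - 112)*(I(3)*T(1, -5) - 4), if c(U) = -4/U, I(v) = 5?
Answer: -20942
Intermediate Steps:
T(y, m) = -y/3 + m*(m + y) (T(y, m) = ((-4/3)*y + ((y + m) + 0)*m) + y = ((-4*⅓)*y + ((m + y) + 0)*m) + y = (-4*y/3 + (m + y)*m) + y = (-4*y/3 + m*(m + y)) + y = -y/3 + m*(m + y))
(-110 - 112)*(I(3)*T(1, -5) - 4) = (-110 - 112)*(5*((-5)² - ⅓*1 - 5*1) - 4) = -222*(5*(25 - ⅓ - 5) - 4) = -222*(5*(59/3) - 4) = -222*(295/3 - 4) = -222*283/3 = -20942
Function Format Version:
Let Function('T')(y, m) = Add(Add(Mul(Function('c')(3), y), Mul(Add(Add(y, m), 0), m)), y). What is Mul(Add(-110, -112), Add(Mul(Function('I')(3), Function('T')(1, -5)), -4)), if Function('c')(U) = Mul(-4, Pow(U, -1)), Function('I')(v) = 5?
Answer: -20942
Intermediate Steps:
Function('T')(y, m) = Add(Mul(Rational(-1, 3), y), Mul(m, Add(m, y))) (Function('T')(y, m) = Add(Add(Mul(Mul(-4, Pow(3, -1)), y), Mul(Add(Add(y, m), 0), m)), y) = Add(Add(Mul(Mul(-4, Rational(1, 3)), y), Mul(Add(Add(m, y), 0), m)), y) = Add(Add(Mul(Rational(-4, 3), y), Mul(Add(m, y), m)), y) = Add(Add(Mul(Rational(-4, 3), y), Mul(m, Add(m, y))), y) = Add(Mul(Rational(-1, 3), y), Mul(m, Add(m, y))))
Mul(Add(-110, -112), Add(Mul(Function('I')(3), Function('T')(1, -5)), -4)) = Mul(Add(-110, -112), Add(Mul(5, Add(Pow(-5, 2), Mul(Rational(-1, 3), 1), Mul(-5, 1))), -4)) = Mul(-222, Add(Mul(5, Add(25, Rational(-1, 3), -5)), -4)) = Mul(-222, Add(Mul(5, Rational(59, 3)), -4)) = Mul(-222, Add(Rational(295, 3), -4)) = Mul(-222, Rational(283, 3)) = -20942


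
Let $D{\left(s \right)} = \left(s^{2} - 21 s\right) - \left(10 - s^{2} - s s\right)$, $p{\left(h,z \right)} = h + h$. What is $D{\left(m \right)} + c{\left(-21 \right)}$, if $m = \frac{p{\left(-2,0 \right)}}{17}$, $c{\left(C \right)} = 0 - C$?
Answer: $\frac{4655}{289} \approx 16.107$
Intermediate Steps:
$c{\left(C \right)} = - C$
$p{\left(h,z \right)} = 2 h$
$m = - \frac{4}{17}$ ($m = \frac{2 \left(-2\right)}{17} = \left(-4\right) \frac{1}{17} = - \frac{4}{17} \approx -0.23529$)
$D{\left(s \right)} = -10 - 21 s + 3 s^{2}$ ($D{\left(s \right)} = \left(s^{2} - 21 s\right) + \left(\left(s^{2} + s^{2}\right) - 10\right) = \left(s^{2} - 21 s\right) + \left(2 s^{2} - 10\right) = \left(s^{2} - 21 s\right) + \left(-10 + 2 s^{2}\right) = -10 - 21 s + 3 s^{2}$)
$D{\left(m \right)} + c{\left(-21 \right)} = \left(-10 - - \frac{84}{17} + 3 \left(- \frac{4}{17}\right)^{2}\right) - -21 = \left(-10 + \frac{84}{17} + 3 \cdot \frac{16}{289}\right) + 21 = \left(-10 + \frac{84}{17} + \frac{48}{289}\right) + 21 = - \frac{1414}{289} + 21 = \frac{4655}{289}$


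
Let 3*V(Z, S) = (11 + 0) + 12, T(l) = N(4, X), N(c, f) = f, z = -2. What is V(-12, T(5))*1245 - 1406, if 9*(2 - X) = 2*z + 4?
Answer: 8139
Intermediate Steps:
X = 2 (X = 2 - (2*(-2) + 4)/9 = 2 - (-4 + 4)/9 = 2 - ⅑*0 = 2 + 0 = 2)
T(l) = 2
V(Z, S) = 23/3 (V(Z, S) = ((11 + 0) + 12)/3 = (11 + 12)/3 = (⅓)*23 = 23/3)
V(-12, T(5))*1245 - 1406 = (23/3)*1245 - 1406 = 9545 - 1406 = 8139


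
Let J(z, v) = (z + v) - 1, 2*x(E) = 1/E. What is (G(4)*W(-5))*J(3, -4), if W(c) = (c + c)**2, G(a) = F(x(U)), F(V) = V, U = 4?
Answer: -25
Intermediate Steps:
x(E) = 1/(2*E) (x(E) = (1/E)/2 = 1/(2*E))
G(a) = 1/8 (G(a) = (1/2)/4 = (1/2)*(1/4) = 1/8)
J(z, v) = -1 + v + z (J(z, v) = (v + z) - 1 = -1 + v + z)
W(c) = 4*c**2 (W(c) = (2*c)**2 = 4*c**2)
(G(4)*W(-5))*J(3, -4) = ((4*(-5)**2)/8)*(-1 - 4 + 3) = ((4*25)/8)*(-2) = ((1/8)*100)*(-2) = (25/2)*(-2) = -25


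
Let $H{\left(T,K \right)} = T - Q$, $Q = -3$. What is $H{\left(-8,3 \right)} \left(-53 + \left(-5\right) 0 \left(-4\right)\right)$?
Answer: $265$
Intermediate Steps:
$H{\left(T,K \right)} = 3 + T$ ($H{\left(T,K \right)} = T - -3 = T + 3 = 3 + T$)
$H{\left(-8,3 \right)} \left(-53 + \left(-5\right) 0 \left(-4\right)\right) = \left(3 - 8\right) \left(-53 + \left(-5\right) 0 \left(-4\right)\right) = - 5 \left(-53 + 0 \left(-4\right)\right) = - 5 \left(-53 + 0\right) = \left(-5\right) \left(-53\right) = 265$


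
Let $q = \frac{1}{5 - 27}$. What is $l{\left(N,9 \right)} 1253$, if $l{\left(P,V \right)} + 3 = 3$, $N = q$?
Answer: $0$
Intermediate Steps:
$q = - \frac{1}{22}$ ($q = \frac{1}{-22} = - \frac{1}{22} \approx -0.045455$)
$N = - \frac{1}{22} \approx -0.045455$
$l{\left(P,V \right)} = 0$ ($l{\left(P,V \right)} = -3 + 3 = 0$)
$l{\left(N,9 \right)} 1253 = 0 \cdot 1253 = 0$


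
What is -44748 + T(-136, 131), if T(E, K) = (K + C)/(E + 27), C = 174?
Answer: -4877837/109 ≈ -44751.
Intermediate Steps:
T(E, K) = (174 + K)/(27 + E) (T(E, K) = (K + 174)/(E + 27) = (174 + K)/(27 + E))
-44748 + T(-136, 131) = -44748 + (174 + 131)/(27 - 136) = -44748 + 305/(-109) = -44748 - 1/109*305 = -44748 - 305/109 = -4877837/109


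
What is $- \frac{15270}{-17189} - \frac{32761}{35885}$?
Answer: $- \frac{15164879}{616827265} \approx -0.024585$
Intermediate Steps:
$- \frac{15270}{-17189} - \frac{32761}{35885} = \left(-15270\right) \left(- \frac{1}{17189}\right) - \frac{32761}{35885} = \frac{15270}{17189} - \frac{32761}{35885} = - \frac{15164879}{616827265}$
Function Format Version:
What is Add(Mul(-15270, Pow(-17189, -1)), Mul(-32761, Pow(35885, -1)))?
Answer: Rational(-15164879, 616827265) ≈ -0.024585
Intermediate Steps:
Add(Mul(-15270, Pow(-17189, -1)), Mul(-32761, Pow(35885, -1))) = Add(Mul(-15270, Rational(-1, 17189)), Mul(-32761, Rational(1, 35885))) = Add(Rational(15270, 17189), Rational(-32761, 35885)) = Rational(-15164879, 616827265)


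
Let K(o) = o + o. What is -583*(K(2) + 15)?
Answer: -11077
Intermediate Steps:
K(o) = 2*o
-583*(K(2) + 15) = -583*(2*2 + 15) = -583*(4 + 15) = -583*19 = -11077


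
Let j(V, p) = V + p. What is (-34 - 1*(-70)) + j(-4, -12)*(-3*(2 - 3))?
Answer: -12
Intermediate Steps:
(-34 - 1*(-70)) + j(-4, -12)*(-3*(2 - 3)) = (-34 - 1*(-70)) + (-4 - 12)*(-3*(2 - 3)) = (-34 + 70) - (-48)*(-1) = 36 - 16*3 = 36 - 48 = -12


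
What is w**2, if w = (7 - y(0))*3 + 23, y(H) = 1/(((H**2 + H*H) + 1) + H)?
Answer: 1681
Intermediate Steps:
y(H) = 1/(1 + H + 2*H**2) (y(H) = 1/(((H**2 + H**2) + 1) + H) = 1/((2*H**2 + 1) + H) = 1/((1 + 2*H**2) + H) = 1/(1 + H + 2*H**2))
w = 41 (w = (7 - 1/(1 + 0 + 2*0**2))*3 + 23 = (7 - 1/(1 + 0 + 2*0))*3 + 23 = (7 - 1/(1 + 0 + 0))*3 + 23 = (7 - 1/1)*3 + 23 = (7 - 1*1)*3 + 23 = (7 - 1)*3 + 23 = 6*3 + 23 = 18 + 23 = 41)
w**2 = 41**2 = 1681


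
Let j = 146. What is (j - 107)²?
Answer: 1521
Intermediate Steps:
(j - 107)² = (146 - 107)² = 39² = 1521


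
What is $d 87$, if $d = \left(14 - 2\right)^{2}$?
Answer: $12528$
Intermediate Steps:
$d = 144$ ($d = 12^{2} = 144$)
$d 87 = 144 \cdot 87 = 12528$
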